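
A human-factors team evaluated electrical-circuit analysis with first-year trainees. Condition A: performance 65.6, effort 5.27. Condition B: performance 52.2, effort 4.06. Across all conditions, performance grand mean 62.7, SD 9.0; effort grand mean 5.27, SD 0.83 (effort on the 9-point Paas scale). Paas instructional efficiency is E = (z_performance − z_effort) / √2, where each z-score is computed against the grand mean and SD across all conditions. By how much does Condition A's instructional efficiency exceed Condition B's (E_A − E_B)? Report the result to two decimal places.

Condition A: z_P = (65.6 − 62.7)/9.0 = 0.3222; z_E = (5.27 − 5.27)/0.83 = 0.0000; E_A = (0.3222 − 0.0000)/√2 = 0.2278.
Condition B: z_P = (52.2 − 62.7)/9.0 = -1.1667; z_E = (4.06 − 5.27)/0.83 = -1.4578; E_B = (-1.1667 − (-1.4578))/√2 = 0.2058.
E_A − E_B = 0.2278 − 0.2058 = 0.0220 ≈ 0.02.

0.02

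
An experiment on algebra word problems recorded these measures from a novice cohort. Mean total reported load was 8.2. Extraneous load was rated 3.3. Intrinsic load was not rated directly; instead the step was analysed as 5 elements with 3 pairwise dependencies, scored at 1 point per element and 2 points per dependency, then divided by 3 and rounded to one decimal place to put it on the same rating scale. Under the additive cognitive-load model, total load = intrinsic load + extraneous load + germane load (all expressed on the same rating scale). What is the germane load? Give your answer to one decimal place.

1.2

Intrinsic (element-interactivity): (5 × 1 + 3 × 2) / 3 = 11 / 3 = 3.6667 → 3.7.
germane load = total − intrinsic − extraneous
             = 8.2 − 3.7 − 3.3 = 1.2.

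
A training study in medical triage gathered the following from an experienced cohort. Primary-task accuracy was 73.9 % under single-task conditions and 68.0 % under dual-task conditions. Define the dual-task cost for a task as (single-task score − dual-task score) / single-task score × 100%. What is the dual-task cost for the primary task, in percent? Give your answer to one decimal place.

Cost = (73.9 − 68.0) / 73.9 × 100%
     = 5.9000 / 73.9 × 100% = 7.9838%.
≈ 8.0%.

8.0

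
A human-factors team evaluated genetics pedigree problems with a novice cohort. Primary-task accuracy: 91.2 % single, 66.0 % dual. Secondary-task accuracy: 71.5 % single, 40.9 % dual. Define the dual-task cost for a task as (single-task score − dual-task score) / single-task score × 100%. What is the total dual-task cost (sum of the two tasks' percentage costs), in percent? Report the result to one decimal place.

Primary cost = (91.2 − 66.0) / 91.2 × 100% = 27.6316%.
Secondary cost = (71.5 − 40.9) / 71.5 × 100% = 42.7972%.
Total = 27.6316% + 42.7972% = 70.4288% ≈ 70.4%.

70.4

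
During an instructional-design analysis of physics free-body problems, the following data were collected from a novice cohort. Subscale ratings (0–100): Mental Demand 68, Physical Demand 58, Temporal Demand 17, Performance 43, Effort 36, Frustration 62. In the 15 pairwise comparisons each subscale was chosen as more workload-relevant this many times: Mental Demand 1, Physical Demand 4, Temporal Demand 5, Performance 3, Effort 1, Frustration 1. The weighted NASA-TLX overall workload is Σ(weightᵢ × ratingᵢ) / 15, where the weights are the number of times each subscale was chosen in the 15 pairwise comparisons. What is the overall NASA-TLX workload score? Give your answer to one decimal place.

40.8

The tallies are the weights (they sum to 15).
Weighted sum = 1·68 + 4·58 + 5·17 + 3·43 + 1·36 + 1·62
            = 68 + 232 + 85 + 129 + 36 + 62 = 612.
Overall workload = 612 / 15 = 40.8000 ≈ 40.8.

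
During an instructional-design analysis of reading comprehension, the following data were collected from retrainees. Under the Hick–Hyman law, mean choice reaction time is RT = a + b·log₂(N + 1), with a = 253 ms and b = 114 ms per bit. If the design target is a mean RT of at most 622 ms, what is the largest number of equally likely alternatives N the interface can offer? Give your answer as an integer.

Set 253 + 114·log₂(N + 1) ≤ 622.
log₂(N + 1) ≤ (622 − 253) / 114 = 3.2368.
N + 1 ≤ 2^3.2368 = 9.4270.
N ≤ 8.4270, so the largest integer N is 8.

8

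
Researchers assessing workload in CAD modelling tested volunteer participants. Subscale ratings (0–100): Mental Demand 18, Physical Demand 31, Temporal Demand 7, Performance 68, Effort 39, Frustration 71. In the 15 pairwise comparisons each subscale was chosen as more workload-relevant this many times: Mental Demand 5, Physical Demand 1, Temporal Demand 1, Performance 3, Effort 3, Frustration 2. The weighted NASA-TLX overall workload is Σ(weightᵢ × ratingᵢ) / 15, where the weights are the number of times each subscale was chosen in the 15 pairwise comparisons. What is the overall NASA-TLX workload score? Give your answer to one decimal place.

39.4

The tallies are the weights (they sum to 15).
Weighted sum = 5·18 + 1·31 + 1·7 + 3·68 + 3·39 + 2·71
            = 90 + 31 + 7 + 204 + 117 + 142 = 591.
Overall workload = 591 / 15 = 39.4000 ≈ 39.4.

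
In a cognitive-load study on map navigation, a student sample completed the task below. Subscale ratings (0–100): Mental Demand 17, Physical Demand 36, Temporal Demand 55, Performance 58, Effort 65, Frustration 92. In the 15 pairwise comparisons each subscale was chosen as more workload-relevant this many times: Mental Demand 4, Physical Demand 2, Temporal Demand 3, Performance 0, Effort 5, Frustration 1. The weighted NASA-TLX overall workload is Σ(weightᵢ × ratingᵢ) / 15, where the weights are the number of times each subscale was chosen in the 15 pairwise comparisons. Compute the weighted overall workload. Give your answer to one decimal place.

The tallies are the weights (they sum to 15).
Weighted sum = 4·17 + 2·36 + 3·55 + 0·58 + 5·65 + 1·92
            = 68 + 72 + 165 + 0 + 325 + 92 = 722.
Overall workload = 722 / 15 = 48.1333 ≈ 48.1.

48.1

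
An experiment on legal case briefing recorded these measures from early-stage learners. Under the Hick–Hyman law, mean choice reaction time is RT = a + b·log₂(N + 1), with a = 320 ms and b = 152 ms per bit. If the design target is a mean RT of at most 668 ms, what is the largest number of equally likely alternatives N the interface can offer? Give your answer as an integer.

Set 320 + 152·log₂(N + 1) ≤ 668.
log₂(N + 1) ≤ (668 − 320) / 152 = 2.2895.
N + 1 ≤ 2^2.2895 = 4.8889.
N ≤ 3.8889, so the largest integer N is 3.

3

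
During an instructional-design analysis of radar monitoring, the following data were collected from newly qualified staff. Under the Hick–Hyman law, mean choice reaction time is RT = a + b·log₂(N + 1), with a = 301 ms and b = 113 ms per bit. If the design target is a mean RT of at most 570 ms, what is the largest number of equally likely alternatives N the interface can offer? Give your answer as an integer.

4

Set 301 + 113·log₂(N + 1) ≤ 570.
log₂(N + 1) ≤ (570 − 301) / 113 = 2.3805.
N + 1 ≤ 2^2.3805 = 5.2072.
N ≤ 4.2072, so the largest integer N is 4.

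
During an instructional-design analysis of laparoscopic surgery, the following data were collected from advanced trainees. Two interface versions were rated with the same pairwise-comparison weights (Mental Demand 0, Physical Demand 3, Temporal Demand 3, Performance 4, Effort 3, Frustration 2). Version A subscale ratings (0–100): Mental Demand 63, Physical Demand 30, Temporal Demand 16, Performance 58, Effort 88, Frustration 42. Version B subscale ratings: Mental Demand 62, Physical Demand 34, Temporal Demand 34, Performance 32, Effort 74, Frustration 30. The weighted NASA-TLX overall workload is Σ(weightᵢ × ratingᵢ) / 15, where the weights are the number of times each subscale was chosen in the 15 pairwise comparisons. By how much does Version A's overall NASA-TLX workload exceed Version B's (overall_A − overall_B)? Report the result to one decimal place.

Version A weighted sum = 0·63 + 3·30 + 3·16 + 4·58 + 3·88 + 2·42 = 0 + 90 + 48 + 232 + 264 + 84 = 718; overall_A = 718/15 = 47.8667.
Version B weighted sum = 0·62 + 3·34 + 3·34 + 4·32 + 3·74 + 2·30 = 0 + 102 + 102 + 128 + 222 + 60 = 614; overall_B = 614/15 = 40.9333.
Difference = 47.8667 − 40.9333 = 6.9334 ≈ 6.9.

6.9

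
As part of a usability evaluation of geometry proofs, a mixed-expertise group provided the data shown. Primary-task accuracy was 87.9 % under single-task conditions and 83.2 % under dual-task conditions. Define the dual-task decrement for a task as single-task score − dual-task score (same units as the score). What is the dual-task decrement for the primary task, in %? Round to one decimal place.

4.7

Decrement = 87.9 − 83.2 = 4.7000 % ≈ 4.7 %.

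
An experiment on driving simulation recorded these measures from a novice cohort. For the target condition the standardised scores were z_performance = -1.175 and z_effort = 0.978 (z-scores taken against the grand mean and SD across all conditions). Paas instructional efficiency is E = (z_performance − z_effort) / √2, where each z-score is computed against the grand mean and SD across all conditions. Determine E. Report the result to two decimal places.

z_P − z_E = -1.175 − 0.978 = -2.1530.
E = -2.1530 / √2 = -2.1530 / 1.41421 = -1.5224 ≈ -1.52.

-1.52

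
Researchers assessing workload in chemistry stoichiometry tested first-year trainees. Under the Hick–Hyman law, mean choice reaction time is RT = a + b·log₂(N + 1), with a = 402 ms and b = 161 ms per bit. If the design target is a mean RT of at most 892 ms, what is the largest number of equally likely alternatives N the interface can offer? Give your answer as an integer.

Set 402 + 161·log₂(N + 1) ≤ 892.
log₂(N + 1) ≤ (892 − 402) / 161 = 3.0435.
N + 1 ≤ 2^3.0435 = 8.2449.
N ≤ 7.2449, so the largest integer N is 7.

7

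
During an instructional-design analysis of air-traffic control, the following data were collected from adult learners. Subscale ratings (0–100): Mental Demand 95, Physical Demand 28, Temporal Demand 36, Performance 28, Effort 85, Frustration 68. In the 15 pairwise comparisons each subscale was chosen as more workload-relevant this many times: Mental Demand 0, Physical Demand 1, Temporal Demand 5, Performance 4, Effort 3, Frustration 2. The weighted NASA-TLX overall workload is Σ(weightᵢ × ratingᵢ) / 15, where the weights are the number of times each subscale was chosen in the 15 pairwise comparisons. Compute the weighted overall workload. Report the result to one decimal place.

47.4

The tallies are the weights (they sum to 15).
Weighted sum = 0·95 + 1·28 + 5·36 + 4·28 + 3·85 + 2·68
            = 0 + 28 + 180 + 112 + 255 + 136 = 711.
Overall workload = 711 / 15 = 47.4000 ≈ 47.4.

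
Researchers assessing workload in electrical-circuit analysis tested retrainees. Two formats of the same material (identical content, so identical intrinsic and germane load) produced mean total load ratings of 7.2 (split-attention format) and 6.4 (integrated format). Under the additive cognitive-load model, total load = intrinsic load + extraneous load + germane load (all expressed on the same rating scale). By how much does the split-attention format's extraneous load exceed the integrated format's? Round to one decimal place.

0.8

Intrinsic and germane load are equal across formats, so the difference in total load equals the difference in extraneous load.
Extraneous-load difference = 7.2 − 6.4 = 0.8.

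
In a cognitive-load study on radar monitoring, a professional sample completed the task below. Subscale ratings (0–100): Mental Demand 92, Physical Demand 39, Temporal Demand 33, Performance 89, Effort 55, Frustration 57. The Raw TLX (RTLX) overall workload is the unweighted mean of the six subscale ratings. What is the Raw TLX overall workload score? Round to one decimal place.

60.8

Sum of ratings = 92 + 39 + 33 + 89 + 55 + 57 = 365.
RTLX = 365 / 6 = 60.8333 ≈ 60.8.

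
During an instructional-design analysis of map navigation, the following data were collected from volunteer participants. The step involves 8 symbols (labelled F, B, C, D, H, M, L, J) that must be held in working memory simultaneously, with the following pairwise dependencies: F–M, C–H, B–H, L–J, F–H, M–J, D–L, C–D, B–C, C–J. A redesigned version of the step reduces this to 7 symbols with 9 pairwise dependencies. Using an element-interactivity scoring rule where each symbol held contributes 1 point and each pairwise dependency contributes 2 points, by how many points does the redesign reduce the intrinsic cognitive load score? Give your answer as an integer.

Original: 8 × 1 + 10 × 2 = 8 + 20 = 28.
Redesigned: 7 × 1 + 9 × 2 = 7 + 18 = 25.
Reduction = 28 − 25 = 3.

3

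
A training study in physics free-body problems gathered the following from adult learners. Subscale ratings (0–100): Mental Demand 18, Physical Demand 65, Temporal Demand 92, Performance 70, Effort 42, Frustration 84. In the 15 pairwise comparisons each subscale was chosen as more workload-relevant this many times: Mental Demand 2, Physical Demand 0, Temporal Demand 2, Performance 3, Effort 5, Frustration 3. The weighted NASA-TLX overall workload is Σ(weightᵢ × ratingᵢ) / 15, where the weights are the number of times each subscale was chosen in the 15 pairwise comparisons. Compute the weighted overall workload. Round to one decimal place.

59.5

The tallies are the weights (they sum to 15).
Weighted sum = 2·18 + 0·65 + 2·92 + 3·70 + 5·42 + 3·84
            = 36 + 0 + 184 + 210 + 210 + 252 = 892.
Overall workload = 892 / 15 = 59.4667 ≈ 59.5.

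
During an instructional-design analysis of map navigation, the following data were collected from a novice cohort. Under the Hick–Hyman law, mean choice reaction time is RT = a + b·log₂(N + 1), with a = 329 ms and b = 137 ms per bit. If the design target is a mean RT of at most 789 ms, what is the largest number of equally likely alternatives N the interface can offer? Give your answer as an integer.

9

Set 329 + 137·log₂(N + 1) ≤ 789.
log₂(N + 1) ≤ (789 − 329) / 137 = 3.3577.
N + 1 ≤ 2^3.3577 = 10.2511.
N ≤ 9.2511, so the largest integer N is 9.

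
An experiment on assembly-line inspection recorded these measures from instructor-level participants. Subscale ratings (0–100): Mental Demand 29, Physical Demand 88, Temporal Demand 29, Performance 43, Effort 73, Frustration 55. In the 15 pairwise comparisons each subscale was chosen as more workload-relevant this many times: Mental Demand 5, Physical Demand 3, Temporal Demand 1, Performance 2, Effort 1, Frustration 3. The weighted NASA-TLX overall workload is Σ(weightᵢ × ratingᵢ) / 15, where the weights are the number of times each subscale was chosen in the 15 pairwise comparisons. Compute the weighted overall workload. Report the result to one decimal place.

The tallies are the weights (they sum to 15).
Weighted sum = 5·29 + 3·88 + 1·29 + 2·43 + 1·73 + 3·55
            = 145 + 264 + 29 + 86 + 73 + 165 = 762.
Overall workload = 762 / 15 = 50.8000 ≈ 50.8.

50.8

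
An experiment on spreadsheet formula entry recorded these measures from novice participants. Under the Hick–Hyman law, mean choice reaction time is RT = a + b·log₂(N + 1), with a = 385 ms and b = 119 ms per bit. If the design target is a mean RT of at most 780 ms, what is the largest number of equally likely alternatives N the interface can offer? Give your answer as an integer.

Set 385 + 119·log₂(N + 1) ≤ 780.
log₂(N + 1) ≤ (780 − 385) / 119 = 3.3193.
N + 1 ≤ 2^3.3193 = 9.9818.
N ≤ 8.9818, so the largest integer N is 8.

8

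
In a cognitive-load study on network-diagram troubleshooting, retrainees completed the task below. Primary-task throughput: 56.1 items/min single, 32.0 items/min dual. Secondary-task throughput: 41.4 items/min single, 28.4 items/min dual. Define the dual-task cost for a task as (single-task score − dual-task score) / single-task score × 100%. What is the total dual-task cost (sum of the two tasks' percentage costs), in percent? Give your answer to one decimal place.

74.4

Primary cost = (56.1 − 32.0) / 56.1 × 100% = 42.9590%.
Secondary cost = (41.4 − 28.4) / 41.4 × 100% = 31.4010%.
Total = 42.9590% + 31.4010% = 74.3600% ≈ 74.4%.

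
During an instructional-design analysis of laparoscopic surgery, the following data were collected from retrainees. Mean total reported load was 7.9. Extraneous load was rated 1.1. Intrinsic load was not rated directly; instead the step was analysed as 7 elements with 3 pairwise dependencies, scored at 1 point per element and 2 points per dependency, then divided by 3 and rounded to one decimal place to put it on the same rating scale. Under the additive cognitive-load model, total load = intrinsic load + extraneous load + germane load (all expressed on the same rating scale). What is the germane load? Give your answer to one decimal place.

2.5

Intrinsic (element-interactivity): (7 × 1 + 3 × 2) / 3 = 13 / 3 = 4.3333 → 4.3.
germane load = total − intrinsic − extraneous
             = 7.9 − 4.3 − 1.1 = 2.5.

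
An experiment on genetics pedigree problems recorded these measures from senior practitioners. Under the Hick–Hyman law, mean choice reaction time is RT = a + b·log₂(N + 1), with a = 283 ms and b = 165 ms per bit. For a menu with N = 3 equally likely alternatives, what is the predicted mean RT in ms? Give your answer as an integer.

613

log₂(3 + 1) = log₂(4) = 2.0000.
RT = 283 + 165 × 2.0000 = 283 + 330.0000 = 613.0000 ms.
≈ 613 ms.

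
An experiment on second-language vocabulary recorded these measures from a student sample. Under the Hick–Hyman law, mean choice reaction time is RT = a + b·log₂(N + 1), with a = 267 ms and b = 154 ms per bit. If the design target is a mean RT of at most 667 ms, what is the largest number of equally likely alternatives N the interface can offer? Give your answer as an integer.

5

Set 267 + 154·log₂(N + 1) ≤ 667.
log₂(N + 1) ≤ (667 − 267) / 154 = 2.5974.
N + 1 ≤ 2^2.5974 = 6.0519.
N ≤ 5.0519, so the largest integer N is 5.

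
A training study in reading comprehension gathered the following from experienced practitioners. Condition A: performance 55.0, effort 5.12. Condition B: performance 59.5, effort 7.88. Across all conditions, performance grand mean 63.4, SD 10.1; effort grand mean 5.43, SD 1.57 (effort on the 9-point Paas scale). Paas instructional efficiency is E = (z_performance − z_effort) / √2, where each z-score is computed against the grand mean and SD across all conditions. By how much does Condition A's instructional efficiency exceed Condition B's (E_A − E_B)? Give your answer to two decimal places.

Condition A: z_P = (55.0 − 63.4)/10.1 = -0.8317; z_E = (5.12 − 5.43)/1.57 = -0.1975; E_A = (-0.8317 − (-0.1975))/√2 = -0.4484.
Condition B: z_P = (59.5 − 63.4)/10.1 = -0.3861; z_E = (7.88 − 5.43)/1.57 = 1.5605; E_B = (-0.3861 − 1.5605)/√2 = -1.3765.
E_A − E_B = -0.4484 − (-1.3765) = 0.9281 ≈ 0.93.

0.93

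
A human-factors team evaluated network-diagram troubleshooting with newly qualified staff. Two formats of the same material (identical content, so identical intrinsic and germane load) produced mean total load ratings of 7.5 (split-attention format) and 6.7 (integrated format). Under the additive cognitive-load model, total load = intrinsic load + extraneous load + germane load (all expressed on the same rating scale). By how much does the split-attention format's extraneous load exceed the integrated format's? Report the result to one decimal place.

0.8

Intrinsic and germane load are equal across formats, so the difference in total load equals the difference in extraneous load.
Extraneous-load difference = 7.5 − 6.7 = 0.8.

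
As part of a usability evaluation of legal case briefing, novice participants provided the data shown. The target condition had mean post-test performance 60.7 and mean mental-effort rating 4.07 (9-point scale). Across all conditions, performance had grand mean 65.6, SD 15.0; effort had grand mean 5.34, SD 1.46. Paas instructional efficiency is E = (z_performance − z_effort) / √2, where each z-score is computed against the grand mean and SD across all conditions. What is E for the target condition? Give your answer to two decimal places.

z_performance = (60.7 − 65.6) / 15.0 = -4.9000 / 15.0 = -0.3267.
z_effort = (4.07 − 5.34) / 1.46 = -1.2700 / 1.46 = -0.8699.
z_P − z_E = -0.3267 − (-0.8699) = 0.5432.
E = 0.5432 / √2 = 0.5432 / 1.41421 = 0.3841 ≈ 0.38.

0.38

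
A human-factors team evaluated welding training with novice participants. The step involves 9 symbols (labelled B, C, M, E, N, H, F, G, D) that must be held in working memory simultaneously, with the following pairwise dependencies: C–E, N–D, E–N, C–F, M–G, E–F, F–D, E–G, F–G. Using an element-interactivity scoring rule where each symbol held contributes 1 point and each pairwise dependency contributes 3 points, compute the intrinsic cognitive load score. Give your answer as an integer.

Count of symbols held simultaneously: 9.
Count of pairwise dependencies listed: 9.
Element contribution: 9 × 1 = 9.
Interaction contribution: 9 × 3 = 27.
Intrinsic load = 9 + 27 = 36.

36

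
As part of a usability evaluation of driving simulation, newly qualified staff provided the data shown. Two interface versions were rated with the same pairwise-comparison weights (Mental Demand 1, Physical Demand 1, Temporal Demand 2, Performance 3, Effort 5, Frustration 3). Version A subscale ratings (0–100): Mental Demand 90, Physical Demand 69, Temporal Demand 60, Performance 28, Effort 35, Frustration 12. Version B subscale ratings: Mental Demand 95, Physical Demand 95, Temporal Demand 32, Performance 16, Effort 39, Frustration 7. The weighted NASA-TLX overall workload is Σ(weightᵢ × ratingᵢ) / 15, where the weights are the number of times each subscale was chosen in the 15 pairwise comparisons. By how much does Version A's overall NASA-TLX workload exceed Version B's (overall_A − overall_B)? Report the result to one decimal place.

3.7

Version A weighted sum = 1·90 + 1·69 + 2·60 + 3·28 + 5·35 + 3·12 = 90 + 69 + 120 + 84 + 175 + 36 = 574; overall_A = 574/15 = 38.2667.
Version B weighted sum = 1·95 + 1·95 + 2·32 + 3·16 + 5·39 + 3·7 = 95 + 95 + 64 + 48 + 195 + 21 = 518; overall_B = 518/15 = 34.5333.
Difference = 38.2667 − 34.5333 = 3.7334 ≈ 3.7.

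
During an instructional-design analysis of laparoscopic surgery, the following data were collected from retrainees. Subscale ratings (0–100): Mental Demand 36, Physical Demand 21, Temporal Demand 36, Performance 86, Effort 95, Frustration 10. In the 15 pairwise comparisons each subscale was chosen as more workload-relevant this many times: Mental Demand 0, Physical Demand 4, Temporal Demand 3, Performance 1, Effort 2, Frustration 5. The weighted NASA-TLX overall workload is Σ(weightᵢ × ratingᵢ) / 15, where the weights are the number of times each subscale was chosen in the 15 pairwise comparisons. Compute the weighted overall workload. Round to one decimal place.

34.5

The tallies are the weights (they sum to 15).
Weighted sum = 0·36 + 4·21 + 3·36 + 1·86 + 2·95 + 5·10
            = 0 + 84 + 108 + 86 + 190 + 50 = 518.
Overall workload = 518 / 15 = 34.5333 ≈ 34.5.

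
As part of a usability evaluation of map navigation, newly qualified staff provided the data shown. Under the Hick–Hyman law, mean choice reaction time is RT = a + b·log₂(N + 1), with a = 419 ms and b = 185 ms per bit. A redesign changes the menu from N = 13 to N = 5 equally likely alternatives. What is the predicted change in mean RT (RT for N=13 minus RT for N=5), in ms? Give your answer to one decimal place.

226.1

RT(13) = 419 + 185·log₂(14) = 419 + 185·3.8074 = 1123.3690 ms.
RT(5) = 419 + 185·log₂(6) = 419 + 185·2.5850 = 897.2250 ms.
Difference = 1123.3690 − 897.2250 = 226.1440 ≈ 226.1 ms.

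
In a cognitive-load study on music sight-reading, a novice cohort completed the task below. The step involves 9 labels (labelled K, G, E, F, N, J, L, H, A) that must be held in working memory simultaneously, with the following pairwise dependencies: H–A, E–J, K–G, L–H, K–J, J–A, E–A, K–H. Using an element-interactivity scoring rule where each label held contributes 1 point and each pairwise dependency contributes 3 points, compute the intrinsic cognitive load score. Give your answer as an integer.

Count of labels held simultaneously: 9.
Count of pairwise dependencies listed: 8.
Element contribution: 9 × 1 = 9.
Interaction contribution: 8 × 3 = 24.
Intrinsic load = 9 + 24 = 33.

33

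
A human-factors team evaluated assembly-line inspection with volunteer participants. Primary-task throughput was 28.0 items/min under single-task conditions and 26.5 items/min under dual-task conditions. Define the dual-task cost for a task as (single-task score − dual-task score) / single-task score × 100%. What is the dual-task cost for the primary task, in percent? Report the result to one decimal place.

Cost = (28.0 − 26.5) / 28.0 × 100%
     = 1.5000 / 28.0 × 100% = 5.3571%.
≈ 5.4%.

5.4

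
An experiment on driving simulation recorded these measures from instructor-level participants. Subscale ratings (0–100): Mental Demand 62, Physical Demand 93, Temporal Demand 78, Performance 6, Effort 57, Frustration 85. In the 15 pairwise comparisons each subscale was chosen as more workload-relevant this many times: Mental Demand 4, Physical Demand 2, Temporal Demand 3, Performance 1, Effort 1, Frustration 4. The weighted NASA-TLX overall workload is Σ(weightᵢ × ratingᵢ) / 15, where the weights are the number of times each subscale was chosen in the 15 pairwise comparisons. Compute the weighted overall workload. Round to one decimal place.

71.4

The tallies are the weights (they sum to 15).
Weighted sum = 4·62 + 2·93 + 3·78 + 1·6 + 1·57 + 4·85
            = 248 + 186 + 234 + 6 + 57 + 340 = 1071.
Overall workload = 1071 / 15 = 71.4000 ≈ 71.4.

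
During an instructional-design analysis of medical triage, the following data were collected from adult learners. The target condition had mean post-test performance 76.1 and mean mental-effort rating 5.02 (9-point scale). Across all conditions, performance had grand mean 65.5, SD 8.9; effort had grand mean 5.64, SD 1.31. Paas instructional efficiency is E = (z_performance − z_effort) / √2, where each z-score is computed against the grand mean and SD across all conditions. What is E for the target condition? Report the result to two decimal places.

z_performance = (76.1 − 65.5) / 8.9 = 10.6000 / 8.9 = 1.1910.
z_effort = (5.02 − 5.64) / 1.31 = -0.6200 / 1.31 = -0.4733.
z_P − z_E = 1.1910 − (-0.4733) = 1.6643.
E = 1.6643 / √2 = 1.6643 / 1.41421 = 1.1768 ≈ 1.18.

1.18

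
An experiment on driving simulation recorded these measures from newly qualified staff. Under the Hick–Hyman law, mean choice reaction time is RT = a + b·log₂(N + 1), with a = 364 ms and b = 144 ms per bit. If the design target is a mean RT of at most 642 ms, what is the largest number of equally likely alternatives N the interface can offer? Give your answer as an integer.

2

Set 364 + 144·log₂(N + 1) ≤ 642.
log₂(N + 1) ≤ (642 − 364) / 144 = 1.9306.
N + 1 ≤ 2^1.9306 = 3.8121.
N ≤ 2.8121, so the largest integer N is 2.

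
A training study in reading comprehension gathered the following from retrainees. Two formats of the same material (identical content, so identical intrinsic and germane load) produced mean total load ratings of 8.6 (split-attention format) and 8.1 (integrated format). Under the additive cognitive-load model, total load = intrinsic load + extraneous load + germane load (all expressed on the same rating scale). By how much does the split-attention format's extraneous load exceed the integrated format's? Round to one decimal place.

Intrinsic and germane load are equal across formats, so the difference in total load equals the difference in extraneous load.
Extraneous-load difference = 8.6 − 8.1 = 0.5.

0.5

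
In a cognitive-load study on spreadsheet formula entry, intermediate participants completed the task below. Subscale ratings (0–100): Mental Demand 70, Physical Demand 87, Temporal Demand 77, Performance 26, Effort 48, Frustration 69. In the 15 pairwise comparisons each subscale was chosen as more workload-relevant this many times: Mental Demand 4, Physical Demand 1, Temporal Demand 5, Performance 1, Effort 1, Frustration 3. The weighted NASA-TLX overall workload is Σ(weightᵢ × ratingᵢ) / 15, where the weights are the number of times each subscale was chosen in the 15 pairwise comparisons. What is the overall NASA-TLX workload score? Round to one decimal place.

The tallies are the weights (they sum to 15).
Weighted sum = 4·70 + 1·87 + 5·77 + 1·26 + 1·48 + 3·69
            = 280 + 87 + 385 + 26 + 48 + 207 = 1033.
Overall workload = 1033 / 15 = 68.8667 ≈ 68.9.

68.9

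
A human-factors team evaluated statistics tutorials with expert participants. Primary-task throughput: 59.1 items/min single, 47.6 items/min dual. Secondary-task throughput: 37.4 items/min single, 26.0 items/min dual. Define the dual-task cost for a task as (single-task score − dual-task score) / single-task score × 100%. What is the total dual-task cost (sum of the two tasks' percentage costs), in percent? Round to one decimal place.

Primary cost = (59.1 − 47.6) / 59.1 × 100% = 19.4585%.
Secondary cost = (37.4 − 26.0) / 37.4 × 100% = 30.4813%.
Total = 19.4585% + 30.4813% = 49.9398% ≈ 49.9%.

49.9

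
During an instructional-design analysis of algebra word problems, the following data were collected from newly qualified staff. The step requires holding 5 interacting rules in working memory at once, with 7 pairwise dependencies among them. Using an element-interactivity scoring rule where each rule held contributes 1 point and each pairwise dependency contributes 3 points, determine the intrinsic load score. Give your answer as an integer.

Element contribution: 5 × 1 = 5.
Interaction contribution: 7 × 3 = 21.
Intrinsic load = 5 + 21 = 26.

26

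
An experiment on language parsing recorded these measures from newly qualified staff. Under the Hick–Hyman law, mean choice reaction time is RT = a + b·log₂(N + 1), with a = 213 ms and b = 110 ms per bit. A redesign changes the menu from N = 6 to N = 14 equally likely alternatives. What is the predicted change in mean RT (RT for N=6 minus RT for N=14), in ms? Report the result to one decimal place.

-120.9

RT(6) = 213 + 110·log₂(7) = 213 + 110·2.8074 = 521.8140 ms.
RT(14) = 213 + 110·log₂(15) = 213 + 110·3.9069 = 642.7590 ms.
Difference = 521.8140 − 642.7590 = -120.9450 ≈ -120.9 ms.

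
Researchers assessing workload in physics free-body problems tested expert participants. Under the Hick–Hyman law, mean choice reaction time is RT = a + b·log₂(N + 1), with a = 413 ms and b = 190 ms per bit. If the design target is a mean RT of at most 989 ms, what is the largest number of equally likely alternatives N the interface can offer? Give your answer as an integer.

7

Set 413 + 190·log₂(N + 1) ≤ 989.
log₂(N + 1) ≤ (989 − 413) / 190 = 3.0316.
N + 1 ≤ 2^3.0316 = 8.1772.
N ≤ 7.1772, so the largest integer N is 7.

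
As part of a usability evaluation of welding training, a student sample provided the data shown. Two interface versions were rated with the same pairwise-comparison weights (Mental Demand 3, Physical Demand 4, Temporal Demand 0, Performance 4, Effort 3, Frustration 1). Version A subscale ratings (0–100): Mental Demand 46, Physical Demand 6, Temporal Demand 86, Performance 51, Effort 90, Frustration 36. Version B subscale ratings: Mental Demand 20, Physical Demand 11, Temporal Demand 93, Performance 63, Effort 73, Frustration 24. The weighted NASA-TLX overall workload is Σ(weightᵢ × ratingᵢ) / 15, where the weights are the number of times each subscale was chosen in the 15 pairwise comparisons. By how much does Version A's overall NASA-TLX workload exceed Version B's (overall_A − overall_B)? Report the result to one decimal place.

4.9

Version A weighted sum = 3·46 + 4·6 + 0·86 + 4·51 + 3·90 + 1·36 = 138 + 24 + 0 + 204 + 270 + 36 = 672; overall_A = 672/15 = 44.8000.
Version B weighted sum = 3·20 + 4·11 + 0·93 + 4·63 + 3·73 + 1·24 = 60 + 44 + 0 + 252 + 219 + 24 = 599; overall_B = 599/15 = 39.9333.
Difference = 44.8000 − 39.9333 = 4.8667 ≈ 4.9.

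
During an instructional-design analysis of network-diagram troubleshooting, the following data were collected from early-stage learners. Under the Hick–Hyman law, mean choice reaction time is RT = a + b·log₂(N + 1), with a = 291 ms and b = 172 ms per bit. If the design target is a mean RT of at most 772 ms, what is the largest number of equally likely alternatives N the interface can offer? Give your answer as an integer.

5

Set 291 + 172·log₂(N + 1) ≤ 772.
log₂(N + 1) ≤ (772 − 291) / 172 = 2.7965.
N + 1 ≤ 2^2.7965 = 6.9475.
N ≤ 5.9475, so the largest integer N is 5.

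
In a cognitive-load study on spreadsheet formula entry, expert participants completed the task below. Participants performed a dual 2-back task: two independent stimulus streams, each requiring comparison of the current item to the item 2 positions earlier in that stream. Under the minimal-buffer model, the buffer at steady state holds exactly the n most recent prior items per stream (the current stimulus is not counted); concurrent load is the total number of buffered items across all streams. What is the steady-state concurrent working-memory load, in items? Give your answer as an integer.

Each stream's buffer holds its 2 most recent prior items.
Two independent streams: 2 × 2 = 4 buffered items at steady state.

4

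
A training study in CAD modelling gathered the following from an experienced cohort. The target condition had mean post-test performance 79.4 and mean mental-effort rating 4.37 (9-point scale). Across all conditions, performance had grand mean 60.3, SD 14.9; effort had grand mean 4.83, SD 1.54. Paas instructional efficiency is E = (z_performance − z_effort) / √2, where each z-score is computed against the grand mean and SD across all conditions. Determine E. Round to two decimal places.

z_performance = (79.4 − 60.3) / 14.9 = 19.1000 / 14.9 = 1.2819.
z_effort = (4.37 − 4.83) / 1.54 = -0.4600 / 1.54 = -0.2987.
z_P − z_E = 1.2819 − (-0.2987) = 1.5806.
E = 1.5806 / √2 = 1.5806 / 1.41421 = 1.1177 ≈ 1.12.

1.12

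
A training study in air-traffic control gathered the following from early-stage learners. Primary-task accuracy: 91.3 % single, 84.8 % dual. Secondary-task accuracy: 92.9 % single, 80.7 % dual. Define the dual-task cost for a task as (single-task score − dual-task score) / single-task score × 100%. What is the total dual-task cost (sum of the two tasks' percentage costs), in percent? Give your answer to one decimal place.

20.3

Primary cost = (91.3 − 84.8) / 91.3 × 100% = 7.1194%.
Secondary cost = (92.9 − 80.7) / 92.9 × 100% = 13.1324%.
Total = 7.1194% + 13.1324% = 20.2518% ≈ 20.3%.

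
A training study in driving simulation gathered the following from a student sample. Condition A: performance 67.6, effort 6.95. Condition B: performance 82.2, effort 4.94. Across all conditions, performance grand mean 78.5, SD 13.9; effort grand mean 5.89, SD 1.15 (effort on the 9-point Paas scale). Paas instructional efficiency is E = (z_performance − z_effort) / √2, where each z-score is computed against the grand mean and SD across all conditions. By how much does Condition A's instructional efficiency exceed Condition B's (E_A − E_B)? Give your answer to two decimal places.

Condition A: z_P = (67.6 − 78.5)/13.9 = -0.7842; z_E = (6.95 − 5.89)/1.15 = 0.9217; E_A = (-0.7842 − 0.9217)/√2 = -1.2063.
Condition B: z_P = (82.2 − 78.5)/13.9 = 0.2662; z_E = (4.94 − 5.89)/1.15 = -0.8261; E_B = (0.2662 − (-0.8261))/√2 = 0.7724.
E_A − E_B = -1.2063 − 0.7724 = -1.9787 ≈ -1.98.

-1.98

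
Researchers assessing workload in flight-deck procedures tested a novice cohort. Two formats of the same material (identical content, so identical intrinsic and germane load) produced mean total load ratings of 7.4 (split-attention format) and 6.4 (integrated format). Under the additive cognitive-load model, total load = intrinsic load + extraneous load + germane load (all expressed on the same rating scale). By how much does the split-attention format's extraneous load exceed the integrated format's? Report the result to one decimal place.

1.0

Intrinsic and germane load are equal across formats, so the difference in total load equals the difference in extraneous load.
Extraneous-load difference = 7.4 − 6.4 = 1.0.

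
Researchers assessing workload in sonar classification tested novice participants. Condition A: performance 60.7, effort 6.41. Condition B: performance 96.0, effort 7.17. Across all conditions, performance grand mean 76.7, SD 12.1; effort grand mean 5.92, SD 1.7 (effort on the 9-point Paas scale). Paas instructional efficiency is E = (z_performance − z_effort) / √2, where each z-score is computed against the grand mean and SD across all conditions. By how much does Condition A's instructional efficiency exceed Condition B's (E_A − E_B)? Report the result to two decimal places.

Condition A: z_P = (60.7 − 76.7)/12.1 = -1.3223; z_E = (6.41 − 5.92)/1.7 = 0.2882; E_A = (-1.3223 − 0.2882)/√2 = -1.1388.
Condition B: z_P = (96.0 − 76.7)/12.1 = 1.5950; z_E = (7.17 − 5.92)/1.7 = 0.7353; E_B = (1.5950 − 0.7353)/√2 = 0.6079.
E_A − E_B = -1.1388 − 0.6079 = -1.7467 ≈ -1.75.

-1.75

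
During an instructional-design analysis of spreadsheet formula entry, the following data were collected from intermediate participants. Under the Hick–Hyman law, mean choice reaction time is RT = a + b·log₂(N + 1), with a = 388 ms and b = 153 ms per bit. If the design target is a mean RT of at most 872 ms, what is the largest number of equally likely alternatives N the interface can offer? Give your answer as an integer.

7

Set 388 + 153·log₂(N + 1) ≤ 872.
log₂(N + 1) ≤ (872 − 388) / 153 = 3.1634.
N + 1 ≤ 2^3.1634 = 8.9594.
N ≤ 7.9594, so the largest integer N is 7.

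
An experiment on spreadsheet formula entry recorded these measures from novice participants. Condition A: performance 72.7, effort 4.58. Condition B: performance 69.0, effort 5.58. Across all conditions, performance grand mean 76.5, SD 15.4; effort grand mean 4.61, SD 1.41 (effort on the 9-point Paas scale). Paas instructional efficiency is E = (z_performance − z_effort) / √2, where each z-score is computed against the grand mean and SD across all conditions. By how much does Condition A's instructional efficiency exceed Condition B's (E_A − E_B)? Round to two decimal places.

0.67

Condition A: z_P = (72.7 − 76.5)/15.4 = -0.2468; z_E = (4.58 − 4.61)/1.41 = -0.0213; E_A = (-0.2468 − (-0.0213))/√2 = -0.1595.
Condition B: z_P = (69.0 − 76.5)/15.4 = -0.4870; z_E = (5.58 − 4.61)/1.41 = 0.6879; E_B = (-0.4870 − 0.6879)/√2 = -0.8308.
E_A − E_B = -0.1595 − (-0.8308) = 0.6713 ≈ 0.67.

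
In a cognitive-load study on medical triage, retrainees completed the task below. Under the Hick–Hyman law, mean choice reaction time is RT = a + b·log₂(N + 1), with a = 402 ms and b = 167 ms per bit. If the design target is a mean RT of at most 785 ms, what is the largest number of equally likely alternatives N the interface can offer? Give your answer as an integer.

Set 402 + 167·log₂(N + 1) ≤ 785.
log₂(N + 1) ≤ (785 − 402) / 167 = 2.2934.
N + 1 ≤ 2^2.2934 = 4.9021.
N ≤ 3.9021, so the largest integer N is 3.

3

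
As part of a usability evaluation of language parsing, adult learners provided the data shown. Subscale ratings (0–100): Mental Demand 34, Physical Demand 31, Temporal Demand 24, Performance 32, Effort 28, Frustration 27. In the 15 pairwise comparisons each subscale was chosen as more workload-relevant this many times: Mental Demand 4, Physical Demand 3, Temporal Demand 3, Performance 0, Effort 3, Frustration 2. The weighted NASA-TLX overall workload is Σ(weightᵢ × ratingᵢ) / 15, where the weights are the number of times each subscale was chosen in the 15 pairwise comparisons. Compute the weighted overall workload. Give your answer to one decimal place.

29.3

The tallies are the weights (they sum to 15).
Weighted sum = 4·34 + 3·31 + 3·24 + 0·32 + 3·28 + 2·27
            = 136 + 93 + 72 + 0 + 84 + 54 = 439.
Overall workload = 439 / 15 = 29.2667 ≈ 29.3.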